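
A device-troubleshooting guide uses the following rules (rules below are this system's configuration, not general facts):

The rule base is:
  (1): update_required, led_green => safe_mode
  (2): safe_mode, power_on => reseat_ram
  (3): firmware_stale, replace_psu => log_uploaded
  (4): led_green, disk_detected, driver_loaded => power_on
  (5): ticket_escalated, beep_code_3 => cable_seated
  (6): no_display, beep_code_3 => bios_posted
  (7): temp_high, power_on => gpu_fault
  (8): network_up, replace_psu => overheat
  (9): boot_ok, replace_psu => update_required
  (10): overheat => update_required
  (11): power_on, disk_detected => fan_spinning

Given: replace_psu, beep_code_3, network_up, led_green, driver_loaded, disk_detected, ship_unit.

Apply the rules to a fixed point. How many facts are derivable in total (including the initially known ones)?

Round 1: (4) [led_green, disk_detected, driver_loaded => power_on]; (8) [network_up, replace_psu => overheat]. New: power_on, overheat.
Round 2: (10) [overheat => update_required]; (11) [power_on, disk_detected => fan_spinning]. New: update_required, fan_spinning.
Round 3: (1) [update_required, led_green => safe_mode]. New: safe_mode.
Round 4: (2) [safe_mode, power_on => reseat_ram]. New: reseat_ram.
Closure: {beep_code_3, disk_detected, driver_loaded, fan_spinning, led_green, network_up, overheat, power_on, replace_psu, reseat_ram, safe_mode, ship_unit, update_required} — 13 facts.

13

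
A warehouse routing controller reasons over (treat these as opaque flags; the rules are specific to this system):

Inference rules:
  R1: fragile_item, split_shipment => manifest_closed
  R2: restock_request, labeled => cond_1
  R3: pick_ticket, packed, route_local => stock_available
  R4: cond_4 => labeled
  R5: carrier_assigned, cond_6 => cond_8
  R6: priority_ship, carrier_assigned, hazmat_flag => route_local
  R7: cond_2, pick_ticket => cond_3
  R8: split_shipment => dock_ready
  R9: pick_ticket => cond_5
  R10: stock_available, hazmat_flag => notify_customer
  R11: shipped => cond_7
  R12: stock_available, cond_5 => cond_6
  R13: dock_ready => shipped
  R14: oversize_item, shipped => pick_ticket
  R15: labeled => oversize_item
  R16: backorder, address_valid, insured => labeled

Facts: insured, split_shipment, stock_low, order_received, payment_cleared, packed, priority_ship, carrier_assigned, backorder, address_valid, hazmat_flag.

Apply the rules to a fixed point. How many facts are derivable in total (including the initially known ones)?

Round 1: R6 [priority_ship, carrier_assigned, hazmat_flag => route_local]; R8 [split_shipment => dock_ready]; R16 [backorder, address_valid, insured => labeled]. Adds route_local, dock_ready, labeled.
Round 2: R13 [dock_ready => shipped]; R15 [labeled => oversize_item]. Adds shipped, oversize_item.
Round 3: R11 [shipped => cond_7]; R14 [oversize_item, shipped => pick_ticket]. Adds cond_7, pick_ticket.
Round 4: R3 [pick_ticket, packed, route_local => stock_available]; R9 [pick_ticket => cond_5]. Adds stock_available, cond_5.
Round 5: R10 [stock_available, hazmat_flag => notify_customer]; R12 [stock_available, cond_5 => cond_6]. Adds notify_customer, cond_6.
Round 6: R5 [carrier_assigned, cond_6 => cond_8]. Adds cond_8.
Closure: {address_valid, backorder, carrier_assigned, cond_5, cond_6, cond_7, cond_8, dock_ready, hazmat_flag, insured, labeled, notify_customer, order_received, oversize_item, packed, payment_cleared, pick_ticket, priority_ship, route_local, shipped, split_shipment, stock_available, stock_low} — 23 facts.

23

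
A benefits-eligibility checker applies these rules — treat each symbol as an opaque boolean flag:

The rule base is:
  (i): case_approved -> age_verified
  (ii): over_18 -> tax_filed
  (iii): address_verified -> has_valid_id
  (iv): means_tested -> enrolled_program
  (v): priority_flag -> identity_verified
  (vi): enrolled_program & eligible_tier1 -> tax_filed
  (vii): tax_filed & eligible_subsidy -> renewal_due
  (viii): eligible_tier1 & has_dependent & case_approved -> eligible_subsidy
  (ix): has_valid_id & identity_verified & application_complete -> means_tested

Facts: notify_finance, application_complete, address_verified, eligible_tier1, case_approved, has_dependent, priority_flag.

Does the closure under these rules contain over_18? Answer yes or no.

Round 1 fires (i), (iii), (v), (viii), giving age_verified, has_valid_id, identity_verified, eligible_subsidy.
Round 2 fires (ix), giving means_tested.
Round 3 fires (iv), giving enrolled_program.
Round 4 fires (vi), giving tax_filed.
Round 5 fires (vii), giving renewal_due.
Fixed point reached. No rule has over_18 as a consequent, and it is not given.

no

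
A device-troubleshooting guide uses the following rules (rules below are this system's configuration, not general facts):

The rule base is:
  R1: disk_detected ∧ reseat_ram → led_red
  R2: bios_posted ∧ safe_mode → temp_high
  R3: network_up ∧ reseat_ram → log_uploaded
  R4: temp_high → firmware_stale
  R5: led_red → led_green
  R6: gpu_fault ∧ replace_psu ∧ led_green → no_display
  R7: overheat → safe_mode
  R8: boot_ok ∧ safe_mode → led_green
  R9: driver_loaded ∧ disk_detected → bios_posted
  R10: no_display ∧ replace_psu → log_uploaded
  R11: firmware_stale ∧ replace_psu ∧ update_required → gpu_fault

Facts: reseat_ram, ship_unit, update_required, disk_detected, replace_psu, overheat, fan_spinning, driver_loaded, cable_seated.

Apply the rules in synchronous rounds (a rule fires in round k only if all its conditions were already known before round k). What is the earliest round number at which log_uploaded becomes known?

6

Round 1: R1 [disk_detected ∧ reseat_ram → led_red]; R7 [overheat → safe_mode]; R9 [driver_loaded ∧ disk_detected → bios_posted]. New: led_red, safe_mode, bios_posted.
Round 2: R2 [bios_posted ∧ safe_mode → temp_high]; R5 [led_red → led_green]. New: temp_high, led_green.
Round 3: R4 [temp_high → firmware_stale]. New: firmware_stale.
Round 4: R11 [firmware_stale ∧ replace_psu ∧ update_required → gpu_fault]. New: gpu_fault.
Round 5: R6 [gpu_fault ∧ replace_psu ∧ led_green → no_display]. New: no_display.
Round 6: R10 [no_display ∧ replace_psu → log_uploaded]. New: log_uploaded.
log_uploaded first appears in round 6.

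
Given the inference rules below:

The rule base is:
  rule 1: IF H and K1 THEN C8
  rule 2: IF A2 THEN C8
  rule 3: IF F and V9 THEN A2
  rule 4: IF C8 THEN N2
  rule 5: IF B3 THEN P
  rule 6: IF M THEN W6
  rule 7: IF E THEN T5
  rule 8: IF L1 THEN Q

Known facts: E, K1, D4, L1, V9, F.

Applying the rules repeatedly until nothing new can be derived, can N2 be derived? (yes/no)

yes

Round 1 fires rule 3, rule 7, rule 8, giving A2, T5, Q.
Round 2 fires rule 2, giving C8.
Round 3 fires rule 4, giving N2.
N2 appears in round 3, so it is derivable.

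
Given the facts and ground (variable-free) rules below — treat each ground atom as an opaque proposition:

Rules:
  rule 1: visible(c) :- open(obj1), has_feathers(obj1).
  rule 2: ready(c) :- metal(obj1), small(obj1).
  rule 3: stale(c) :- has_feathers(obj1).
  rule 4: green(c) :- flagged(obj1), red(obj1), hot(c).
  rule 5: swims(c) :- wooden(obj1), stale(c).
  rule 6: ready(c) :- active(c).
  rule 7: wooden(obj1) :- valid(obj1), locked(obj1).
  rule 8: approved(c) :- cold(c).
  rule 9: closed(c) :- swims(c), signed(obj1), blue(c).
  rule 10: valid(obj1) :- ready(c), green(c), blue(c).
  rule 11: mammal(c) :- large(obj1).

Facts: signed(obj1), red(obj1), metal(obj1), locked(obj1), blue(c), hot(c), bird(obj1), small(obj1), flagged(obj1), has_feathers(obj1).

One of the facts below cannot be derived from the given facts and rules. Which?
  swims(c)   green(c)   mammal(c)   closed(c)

mammal(c)

Round 1 fires rule 2, rule 3, rule 4, giving ready(c), stale(c), green(c).
Round 2 fires rule 10, giving valid(obj1).
Round 3 fires rule 7, giving wooden(obj1).
Round 4 fires rule 5, giving swims(c).
Round 5 fires rule 9, giving closed(c).
Derived: green(c) (round 1), closed(c) (round 5), swims(c) (round 4). mammal(c) never appears in any round.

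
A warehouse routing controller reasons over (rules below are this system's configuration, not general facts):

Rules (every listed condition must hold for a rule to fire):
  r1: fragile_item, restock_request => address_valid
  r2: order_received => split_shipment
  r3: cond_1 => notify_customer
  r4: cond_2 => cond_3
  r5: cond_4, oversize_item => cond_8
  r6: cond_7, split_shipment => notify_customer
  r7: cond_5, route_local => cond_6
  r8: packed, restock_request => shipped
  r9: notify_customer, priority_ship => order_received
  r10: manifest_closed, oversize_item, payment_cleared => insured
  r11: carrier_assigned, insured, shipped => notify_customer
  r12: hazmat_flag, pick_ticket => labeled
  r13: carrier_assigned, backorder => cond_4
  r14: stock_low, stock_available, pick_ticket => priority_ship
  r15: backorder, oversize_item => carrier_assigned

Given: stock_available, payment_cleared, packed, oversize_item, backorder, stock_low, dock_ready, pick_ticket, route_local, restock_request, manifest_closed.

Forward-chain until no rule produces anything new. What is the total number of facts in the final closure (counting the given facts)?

20

[1] r8 [packed, restock_request => shipped]; r10 [manifest_closed, oversize_item, payment_cleared => insured]; r14 [stock_low, stock_available, pick_ticket => priority_ship]; r15 [backorder, oversize_item => carrier_assigned]. ⇒ new: shipped, insured, priority_ship, carrier_assigned.
[2] r11 [carrier_assigned, insured, shipped => notify_customer]; r13 [carrier_assigned, backorder => cond_4]. ⇒ new: notify_customer, cond_4.
[3] r5 [cond_4, oversize_item => cond_8]; r9 [notify_customer, priority_ship => order_received]. ⇒ new: cond_8, order_received.
[4] r2 [order_received => split_shipment]. ⇒ new: split_shipment.
Closure: {backorder, carrier_assigned, cond_4, cond_8, dock_ready, insured, manifest_closed, notify_customer, order_received, oversize_item, packed, payment_cleared, pick_ticket, priority_ship, restock_request, route_local, shipped, split_shipment, stock_available, stock_low} — 20 facts.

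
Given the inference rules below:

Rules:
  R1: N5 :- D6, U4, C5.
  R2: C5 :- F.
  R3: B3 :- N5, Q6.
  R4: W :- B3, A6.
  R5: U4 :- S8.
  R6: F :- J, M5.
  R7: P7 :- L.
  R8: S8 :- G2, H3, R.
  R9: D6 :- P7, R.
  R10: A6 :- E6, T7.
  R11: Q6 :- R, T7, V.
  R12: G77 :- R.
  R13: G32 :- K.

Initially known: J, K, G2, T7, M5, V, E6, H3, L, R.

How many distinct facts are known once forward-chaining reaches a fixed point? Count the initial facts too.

Round 1 — R6, R7, R8, R10, R11, R12, R13, derive F, P7, S8, A6, Q6, G77, G32.
Round 2 — R2, R5, R9, derive C5, U4, D6.
Round 3 — R1, derive N5.
Round 4 — R3, derive B3.
Round 5 — R4, derive W.
Closure: {A6, B3, C5, D6, E6, F, G2, G32, G77, H3, J, K, L, M5, N5, P7, Q6, R, S8, T7, U4, V, W} — 23 facts.

23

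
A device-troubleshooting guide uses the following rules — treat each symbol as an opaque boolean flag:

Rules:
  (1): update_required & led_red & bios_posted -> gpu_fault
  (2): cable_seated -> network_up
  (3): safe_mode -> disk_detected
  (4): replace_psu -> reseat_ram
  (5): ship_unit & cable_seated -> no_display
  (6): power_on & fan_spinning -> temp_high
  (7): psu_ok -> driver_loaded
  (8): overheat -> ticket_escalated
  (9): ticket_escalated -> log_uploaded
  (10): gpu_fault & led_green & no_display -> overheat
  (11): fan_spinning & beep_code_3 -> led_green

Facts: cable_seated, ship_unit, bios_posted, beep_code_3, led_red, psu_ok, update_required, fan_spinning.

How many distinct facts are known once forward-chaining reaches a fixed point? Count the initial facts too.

Round 1: (1) [update_required & led_red & bios_posted -> gpu_fault]; (2) [cable_seated -> network_up]; (5) [ship_unit & cable_seated -> no_display]; (7) [psu_ok -> driver_loaded]; (11) [fan_spinning & beep_code_3 -> led_green]. Adds gpu_fault, network_up, no_display, driver_loaded, led_green.
Round 2: (10) [gpu_fault & led_green & no_display -> overheat]. Adds overheat.
Round 3: (8) [overheat -> ticket_escalated]. Adds ticket_escalated.
Round 4: (9) [ticket_escalated -> log_uploaded]. Adds log_uploaded.
Closure: {beep_code_3, bios_posted, cable_seated, driver_loaded, fan_spinning, gpu_fault, led_green, led_red, log_uploaded, network_up, no_display, overheat, psu_ok, ship_unit, ticket_escalated, update_required} — 16 facts.

16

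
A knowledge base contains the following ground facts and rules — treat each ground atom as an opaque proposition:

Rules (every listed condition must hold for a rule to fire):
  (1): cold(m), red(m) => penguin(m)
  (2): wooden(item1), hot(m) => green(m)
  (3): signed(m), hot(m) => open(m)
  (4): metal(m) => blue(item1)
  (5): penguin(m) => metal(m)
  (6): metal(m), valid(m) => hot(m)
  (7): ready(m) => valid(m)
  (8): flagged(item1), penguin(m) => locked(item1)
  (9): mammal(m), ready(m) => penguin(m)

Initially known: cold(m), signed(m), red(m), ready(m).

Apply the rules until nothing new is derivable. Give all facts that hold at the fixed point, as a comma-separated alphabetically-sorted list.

Round 1: (1) [cold(m), red(m) => penguin(m)]; (7) [ready(m) => valid(m)]. Adds penguin(m), valid(m).
Round 2: (5) [penguin(m) => metal(m)]. Adds metal(m).
Round 3: (4) [metal(m) => blue(item1)]; (6) [metal(m), valid(m) => hot(m)]. Adds blue(item1), hot(m).
Round 4: (3) [signed(m), hot(m) => open(m)]. Adds open(m).

blue(item1), cold(m), hot(m), metal(m), open(m), penguin(m), ready(m), red(m), signed(m), valid(m)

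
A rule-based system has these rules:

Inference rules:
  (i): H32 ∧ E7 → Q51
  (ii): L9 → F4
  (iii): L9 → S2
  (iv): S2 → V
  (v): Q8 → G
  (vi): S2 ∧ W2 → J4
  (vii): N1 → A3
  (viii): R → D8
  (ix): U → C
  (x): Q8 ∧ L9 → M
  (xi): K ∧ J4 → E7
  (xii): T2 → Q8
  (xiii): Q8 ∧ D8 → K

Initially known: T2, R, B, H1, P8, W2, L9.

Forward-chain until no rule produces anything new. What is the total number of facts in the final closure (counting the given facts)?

Round 1 — (ii), (iii), (viii), (xii), derive F4, S2, D8, Q8.
Round 2 — (iv), (v), (vi), (x), (xiii), derive V, G, J4, M, K.
Round 3 — (xi), derive E7.
Closure: {B, D8, E7, F4, G, H1, J4, K, L9, M, P8, Q8, R, S2, T2, V, W2} — 17 facts.

17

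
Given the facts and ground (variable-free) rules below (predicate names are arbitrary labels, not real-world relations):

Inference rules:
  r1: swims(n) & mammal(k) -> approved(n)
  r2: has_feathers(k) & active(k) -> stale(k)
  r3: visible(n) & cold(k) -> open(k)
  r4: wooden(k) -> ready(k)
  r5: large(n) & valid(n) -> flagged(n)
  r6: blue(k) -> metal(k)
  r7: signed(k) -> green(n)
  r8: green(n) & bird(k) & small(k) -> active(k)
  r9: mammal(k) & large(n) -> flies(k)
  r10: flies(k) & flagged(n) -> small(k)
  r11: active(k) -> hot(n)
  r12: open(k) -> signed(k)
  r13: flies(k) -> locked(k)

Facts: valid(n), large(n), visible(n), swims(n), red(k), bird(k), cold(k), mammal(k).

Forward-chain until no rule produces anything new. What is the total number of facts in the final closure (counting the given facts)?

Round 1: r1 [swims(n) & mammal(k) -> approved(n)]; r3 [visible(n) & cold(k) -> open(k)]; r5 [large(n) & valid(n) -> flagged(n)]; r9 [mammal(k) & large(n) -> flies(k)]. New: approved(n), open(k), flagged(n), flies(k).
Round 2: r10 [flies(k) & flagged(n) -> small(k)]; r12 [open(k) -> signed(k)]; r13 [flies(k) -> locked(k)]. New: small(k), signed(k), locked(k).
Round 3: r7 [signed(k) -> green(n)]. New: green(n).
Round 4: r8 [green(n) & bird(k) & small(k) -> active(k)]. New: active(k).
Round 5: r11 [active(k) -> hot(n)]. New: hot(n).
Closure: {active(k), approved(n), bird(k), cold(k), flagged(n), flies(k), green(n), hot(n), large(n), locked(k), mammal(k), open(k), red(k), signed(k), small(k), swims(n), valid(n), visible(n)} — 18 facts.

18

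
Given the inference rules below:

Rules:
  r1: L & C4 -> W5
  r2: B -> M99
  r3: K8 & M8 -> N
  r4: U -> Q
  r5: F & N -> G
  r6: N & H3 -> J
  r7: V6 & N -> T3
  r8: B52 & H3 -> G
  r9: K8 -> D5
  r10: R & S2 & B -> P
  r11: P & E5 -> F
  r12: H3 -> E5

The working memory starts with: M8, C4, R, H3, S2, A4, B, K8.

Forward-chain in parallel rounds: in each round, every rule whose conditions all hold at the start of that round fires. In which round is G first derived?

3

Round 1 — r2, r3, r9, r10, r12, derive M99, N, D5, P, E5.
Round 2 — r6, r11, derive J, F.
Round 3 — r5, derive G.
G first appears in round 3.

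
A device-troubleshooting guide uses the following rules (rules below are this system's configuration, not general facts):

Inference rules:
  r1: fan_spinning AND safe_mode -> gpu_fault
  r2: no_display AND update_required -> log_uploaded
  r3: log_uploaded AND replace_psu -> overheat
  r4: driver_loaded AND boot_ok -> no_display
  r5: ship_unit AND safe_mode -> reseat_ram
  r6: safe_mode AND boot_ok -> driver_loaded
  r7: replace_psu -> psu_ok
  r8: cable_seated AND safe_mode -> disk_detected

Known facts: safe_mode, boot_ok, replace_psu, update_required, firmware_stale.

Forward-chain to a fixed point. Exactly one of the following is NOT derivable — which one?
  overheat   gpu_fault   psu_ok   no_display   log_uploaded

Round 1: r6 [safe_mode AND boot_ok -> driver_loaded]; r7 [replace_psu -> psu_ok]. New: driver_loaded, psu_ok.
Round 2: r4 [driver_loaded AND boot_ok -> no_display]. New: no_display.
Round 3: r2 [no_display AND update_required -> log_uploaded]. New: log_uploaded.
Round 4: r3 [log_uploaded AND replace_psu -> overheat]. New: overheat.
Derived: psu_ok (round 1), log_uploaded (round 3), overheat (round 4), no_display (round 2). gpu_fault never appears in any round.

gpu_fault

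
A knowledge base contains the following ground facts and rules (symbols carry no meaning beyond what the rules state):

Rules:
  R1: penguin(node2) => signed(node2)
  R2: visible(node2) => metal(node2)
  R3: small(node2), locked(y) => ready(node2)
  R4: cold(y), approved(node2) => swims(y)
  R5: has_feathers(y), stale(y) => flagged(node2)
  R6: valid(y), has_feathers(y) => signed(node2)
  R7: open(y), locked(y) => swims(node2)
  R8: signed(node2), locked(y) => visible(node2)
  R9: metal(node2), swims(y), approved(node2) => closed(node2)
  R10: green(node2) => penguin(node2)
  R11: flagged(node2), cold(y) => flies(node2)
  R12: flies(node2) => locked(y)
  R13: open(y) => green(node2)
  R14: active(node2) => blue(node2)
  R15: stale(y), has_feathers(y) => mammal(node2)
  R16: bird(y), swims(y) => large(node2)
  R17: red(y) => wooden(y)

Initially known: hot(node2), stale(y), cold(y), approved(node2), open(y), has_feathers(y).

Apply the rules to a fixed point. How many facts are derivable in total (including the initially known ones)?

Round 1 fires R4, R5, R13, R15, giving swims(y), flagged(node2), green(node2), mammal(node2).
Round 2 fires R10, R11, giving penguin(node2), flies(node2).
Round 3 fires R1, R12, giving signed(node2), locked(y).
Round 4 fires R7, R8, giving swims(node2), visible(node2).
Round 5 fires R2, giving metal(node2).
Round 6 fires R9, giving closed(node2).
Closure: {approved(node2), closed(node2), cold(y), flagged(node2), flies(node2), green(node2), has_feathers(y), hot(node2), locked(y), mammal(node2), metal(node2), open(y), penguin(node2), signed(node2), stale(y), swims(node2), swims(y), visible(node2)} — 18 facts.

18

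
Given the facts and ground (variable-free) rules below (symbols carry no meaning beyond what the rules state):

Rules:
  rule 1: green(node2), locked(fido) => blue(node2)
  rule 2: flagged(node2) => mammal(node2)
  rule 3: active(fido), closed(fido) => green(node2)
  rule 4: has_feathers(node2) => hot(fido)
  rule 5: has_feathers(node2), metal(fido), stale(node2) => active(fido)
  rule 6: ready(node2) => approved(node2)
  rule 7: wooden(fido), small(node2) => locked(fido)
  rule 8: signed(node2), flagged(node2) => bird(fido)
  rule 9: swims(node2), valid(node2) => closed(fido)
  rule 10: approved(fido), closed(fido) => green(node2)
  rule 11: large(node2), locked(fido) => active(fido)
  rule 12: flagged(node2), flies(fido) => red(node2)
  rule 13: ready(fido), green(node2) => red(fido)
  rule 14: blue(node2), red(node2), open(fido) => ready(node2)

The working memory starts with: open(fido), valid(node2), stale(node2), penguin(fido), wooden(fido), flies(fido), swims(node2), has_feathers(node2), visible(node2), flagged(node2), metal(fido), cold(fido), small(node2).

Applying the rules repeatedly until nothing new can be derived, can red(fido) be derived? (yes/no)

no

Round 1 fires rule 2, rule 4, rule 5, rule 7, rule 9, rule 12, giving mammal(node2), hot(fido), active(fido), locked(fido), closed(fido), red(node2).
Round 2 fires rule 3, giving green(node2).
Round 3 fires rule 1, giving blue(node2).
Round 4 fires rule 14, giving ready(node2).
Round 5 fires rule 6, giving approved(node2).
Fixed point reached. red(fido) is concluded only by rule 13; rule 13 needs ready(fido) (never derived).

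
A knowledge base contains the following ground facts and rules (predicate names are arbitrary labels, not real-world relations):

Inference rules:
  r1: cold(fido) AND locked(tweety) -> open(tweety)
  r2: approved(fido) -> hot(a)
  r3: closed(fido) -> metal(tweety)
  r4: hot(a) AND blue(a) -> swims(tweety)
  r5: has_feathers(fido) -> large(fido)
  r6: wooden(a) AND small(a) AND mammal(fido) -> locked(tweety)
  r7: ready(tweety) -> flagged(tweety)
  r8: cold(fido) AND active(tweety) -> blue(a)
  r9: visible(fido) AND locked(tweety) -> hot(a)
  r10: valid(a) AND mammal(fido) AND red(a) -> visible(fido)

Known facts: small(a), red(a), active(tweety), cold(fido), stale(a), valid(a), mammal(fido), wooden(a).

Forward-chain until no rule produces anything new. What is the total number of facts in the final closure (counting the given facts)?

[1] r6 [wooden(a) AND small(a) AND mammal(fido) -> locked(tweety)]; r8 [cold(fido) AND active(tweety) -> blue(a)]; r10 [valid(a) AND mammal(fido) AND red(a) -> visible(fido)]. ⇒ new: locked(tweety), blue(a), visible(fido).
[2] r1 [cold(fido) AND locked(tweety) -> open(tweety)]; r9 [visible(fido) AND locked(tweety) -> hot(a)]. ⇒ new: open(tweety), hot(a).
[3] r4 [hot(a) AND blue(a) -> swims(tweety)]. ⇒ new: swims(tweety).
Closure: {active(tweety), blue(a), cold(fido), hot(a), locked(tweety), mammal(fido), open(tweety), red(a), small(a), stale(a), swims(tweety), valid(a), visible(fido), wooden(a)} — 14 facts.

14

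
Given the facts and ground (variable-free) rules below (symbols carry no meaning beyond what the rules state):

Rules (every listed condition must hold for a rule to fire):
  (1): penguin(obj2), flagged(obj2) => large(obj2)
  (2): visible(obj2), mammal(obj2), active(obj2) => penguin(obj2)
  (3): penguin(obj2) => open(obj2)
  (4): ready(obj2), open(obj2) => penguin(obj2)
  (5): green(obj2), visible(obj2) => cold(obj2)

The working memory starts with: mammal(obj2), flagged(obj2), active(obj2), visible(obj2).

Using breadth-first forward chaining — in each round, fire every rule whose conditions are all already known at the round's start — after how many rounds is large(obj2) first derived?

[1] (2) [visible(obj2), mammal(obj2), active(obj2) => penguin(obj2)]. ⇒ new: penguin(obj2).
[2] (1) [penguin(obj2), flagged(obj2) => large(obj2)]; (3) [penguin(obj2) => open(obj2)]. ⇒ new: large(obj2), open(obj2).
large(obj2) first appears in round 2.

2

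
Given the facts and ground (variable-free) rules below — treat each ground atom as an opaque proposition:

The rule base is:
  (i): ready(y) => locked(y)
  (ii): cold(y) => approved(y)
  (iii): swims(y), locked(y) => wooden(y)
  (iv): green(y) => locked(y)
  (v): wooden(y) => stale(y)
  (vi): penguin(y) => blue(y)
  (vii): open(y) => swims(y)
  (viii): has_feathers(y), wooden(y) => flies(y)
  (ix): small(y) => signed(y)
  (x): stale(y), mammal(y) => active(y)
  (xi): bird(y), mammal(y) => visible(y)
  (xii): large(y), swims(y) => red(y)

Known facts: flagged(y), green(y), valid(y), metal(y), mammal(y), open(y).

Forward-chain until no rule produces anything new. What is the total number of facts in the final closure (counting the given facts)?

11

Round 1: (iv) [green(y) => locked(y)]; (vii) [open(y) => swims(y)]. Adds locked(y), swims(y).
Round 2: (iii) [swims(y), locked(y) => wooden(y)]. Adds wooden(y).
Round 3: (v) [wooden(y) => stale(y)]. Adds stale(y).
Round 4: (x) [stale(y), mammal(y) => active(y)]. Adds active(y).
Closure: {active(y), flagged(y), green(y), locked(y), mammal(y), metal(y), open(y), stale(y), swims(y), valid(y), wooden(y)} — 11 facts.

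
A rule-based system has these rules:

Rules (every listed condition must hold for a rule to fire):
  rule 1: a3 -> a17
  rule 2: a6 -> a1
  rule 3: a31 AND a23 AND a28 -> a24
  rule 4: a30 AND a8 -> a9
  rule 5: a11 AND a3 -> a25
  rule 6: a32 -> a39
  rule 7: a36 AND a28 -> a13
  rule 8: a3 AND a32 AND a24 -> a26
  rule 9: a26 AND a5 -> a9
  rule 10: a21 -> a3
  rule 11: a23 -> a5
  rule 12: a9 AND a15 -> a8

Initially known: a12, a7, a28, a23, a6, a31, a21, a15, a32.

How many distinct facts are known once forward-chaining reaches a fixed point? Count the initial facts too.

18

[1] rule 2 [a6 -> a1]; rule 3 [a31 AND a23 AND a28 -> a24]; rule 6 [a32 -> a39]; rule 10 [a21 -> a3]; rule 11 [a23 -> a5]. ⇒ new: a1, a24, a39, a3, a5.
[2] rule 1 [a3 -> a17]; rule 8 [a3 AND a32 AND a24 -> a26]. ⇒ new: a17, a26.
[3] rule 9 [a26 AND a5 -> a9]. ⇒ new: a9.
[4] rule 12 [a9 AND a15 -> a8]. ⇒ new: a8.
Closure: {a1, a12, a15, a17, a21, a23, a24, a26, a28, a3, a31, a32, a39, a5, a6, a7, a8, a9} — 18 facts.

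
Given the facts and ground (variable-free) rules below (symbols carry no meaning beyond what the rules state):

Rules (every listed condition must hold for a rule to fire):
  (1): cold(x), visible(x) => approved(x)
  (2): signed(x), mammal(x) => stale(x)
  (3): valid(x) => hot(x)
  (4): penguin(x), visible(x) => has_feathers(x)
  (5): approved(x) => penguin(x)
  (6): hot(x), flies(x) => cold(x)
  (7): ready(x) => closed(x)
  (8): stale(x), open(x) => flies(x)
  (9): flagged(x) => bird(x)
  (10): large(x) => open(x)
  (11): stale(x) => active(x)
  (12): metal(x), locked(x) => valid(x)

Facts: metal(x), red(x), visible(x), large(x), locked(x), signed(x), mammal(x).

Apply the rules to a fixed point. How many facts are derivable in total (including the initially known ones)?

17

Round 1: (2) [signed(x), mammal(x) => stale(x)]; (10) [large(x) => open(x)]; (12) [metal(x), locked(x) => valid(x)]. New: stale(x), open(x), valid(x).
Round 2: (3) [valid(x) => hot(x)]; (8) [stale(x), open(x) => flies(x)]; (11) [stale(x) => active(x)]. New: hot(x), flies(x), active(x).
Round 3: (6) [hot(x), flies(x) => cold(x)]. New: cold(x).
Round 4: (1) [cold(x), visible(x) => approved(x)]. New: approved(x).
Round 5: (5) [approved(x) => penguin(x)]. New: penguin(x).
Round 6: (4) [penguin(x), visible(x) => has_feathers(x)]. New: has_feathers(x).
Closure: {active(x), approved(x), cold(x), flies(x), has_feathers(x), hot(x), large(x), locked(x), mammal(x), metal(x), open(x), penguin(x), red(x), signed(x), stale(x), valid(x), visible(x)} — 17 facts.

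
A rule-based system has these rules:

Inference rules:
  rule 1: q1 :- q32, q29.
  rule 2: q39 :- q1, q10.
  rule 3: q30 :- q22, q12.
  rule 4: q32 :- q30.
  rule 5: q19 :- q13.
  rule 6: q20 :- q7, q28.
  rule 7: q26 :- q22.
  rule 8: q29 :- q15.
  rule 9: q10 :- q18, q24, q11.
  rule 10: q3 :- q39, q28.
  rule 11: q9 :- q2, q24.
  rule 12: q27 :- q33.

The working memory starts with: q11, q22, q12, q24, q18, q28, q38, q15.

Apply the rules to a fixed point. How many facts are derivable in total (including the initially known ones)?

16

Round 1 fires rule 3, rule 7, rule 8, rule 9, giving q30, q26, q29, q10.
Round 2 fires rule 4, giving q32.
Round 3 fires rule 1, giving q1.
Round 4 fires rule 2, giving q39.
Round 5 fires rule 10, giving q3.
Closure: {q1, q10, q11, q12, q15, q18, q22, q24, q26, q28, q29, q3, q30, q32, q38, q39} — 16 facts.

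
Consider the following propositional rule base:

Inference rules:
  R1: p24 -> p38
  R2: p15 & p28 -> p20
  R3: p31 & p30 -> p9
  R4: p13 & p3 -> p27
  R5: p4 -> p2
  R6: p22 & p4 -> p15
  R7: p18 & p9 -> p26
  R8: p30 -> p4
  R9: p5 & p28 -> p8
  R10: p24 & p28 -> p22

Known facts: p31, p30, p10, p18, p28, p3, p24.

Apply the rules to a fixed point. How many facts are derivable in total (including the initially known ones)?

Round 1: R1 [p24 -> p38]; R3 [p31 & p30 -> p9]; R8 [p30 -> p4]; R10 [p24 & p28 -> p22]. Adds p38, p9, p4, p22.
Round 2: R5 [p4 -> p2]; R6 [p22 & p4 -> p15]; R7 [p18 & p9 -> p26]. Adds p2, p15, p26.
Round 3: R2 [p15 & p28 -> p20]. Adds p20.
Closure: {p10, p15, p18, p2, p20, p22, p24, p26, p28, p3, p30, p31, p38, p4, p9} — 15 facts.

15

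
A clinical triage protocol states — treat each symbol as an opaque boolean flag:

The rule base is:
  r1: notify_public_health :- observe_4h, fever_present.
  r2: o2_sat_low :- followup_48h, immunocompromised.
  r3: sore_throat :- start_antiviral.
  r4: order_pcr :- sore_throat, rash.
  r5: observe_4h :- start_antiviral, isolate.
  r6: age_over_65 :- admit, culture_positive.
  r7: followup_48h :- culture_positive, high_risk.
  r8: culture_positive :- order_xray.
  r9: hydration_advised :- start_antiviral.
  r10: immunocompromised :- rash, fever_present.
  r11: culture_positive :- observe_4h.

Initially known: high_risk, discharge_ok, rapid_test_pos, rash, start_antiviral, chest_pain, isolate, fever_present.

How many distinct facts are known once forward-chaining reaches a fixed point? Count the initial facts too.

Round 1: r3 [sore_throat :- start_antiviral.]; r5 [observe_4h :- start_antiviral, isolate.]; r9 [hydration_advised :- start_antiviral.]; r10 [immunocompromised :- rash, fever_present.]. Adds sore_throat, observe_4h, hydration_advised, immunocompromised.
Round 2: r1 [notify_public_health :- observe_4h, fever_present.]; r4 [order_pcr :- sore_throat, rash.]; r11 [culture_positive :- observe_4h.]. Adds notify_public_health, order_pcr, culture_positive.
Round 3: r7 [followup_48h :- culture_positive, high_risk.]. Adds followup_48h.
Round 4: r2 [o2_sat_low :- followup_48h, immunocompromised.]. Adds o2_sat_low.
Closure: {chest_pain, culture_positive, discharge_ok, fever_present, followup_48h, high_risk, hydration_advised, immunocompromised, isolate, notify_public_health, o2_sat_low, observe_4h, order_pcr, rapid_test_pos, rash, sore_throat, start_antiviral} — 17 facts.

17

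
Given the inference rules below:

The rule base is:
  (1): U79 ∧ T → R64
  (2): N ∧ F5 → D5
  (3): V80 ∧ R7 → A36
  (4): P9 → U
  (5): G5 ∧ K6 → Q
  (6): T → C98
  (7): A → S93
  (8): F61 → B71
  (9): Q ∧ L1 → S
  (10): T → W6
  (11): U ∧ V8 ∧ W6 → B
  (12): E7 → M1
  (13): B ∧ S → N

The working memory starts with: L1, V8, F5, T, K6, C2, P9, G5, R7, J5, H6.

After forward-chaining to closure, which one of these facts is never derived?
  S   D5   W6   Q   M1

M1

Round 1 fires (4), (5), (6), (10), giving U, Q, C98, W6.
Round 2 fires (9), (11), giving S, B.
Round 3 fires (13), giving N.
Round 4 fires (2), giving D5.
Derived: Q (round 1), S (round 2), W6 (round 1), D5 (round 4). M1 never appears in any round.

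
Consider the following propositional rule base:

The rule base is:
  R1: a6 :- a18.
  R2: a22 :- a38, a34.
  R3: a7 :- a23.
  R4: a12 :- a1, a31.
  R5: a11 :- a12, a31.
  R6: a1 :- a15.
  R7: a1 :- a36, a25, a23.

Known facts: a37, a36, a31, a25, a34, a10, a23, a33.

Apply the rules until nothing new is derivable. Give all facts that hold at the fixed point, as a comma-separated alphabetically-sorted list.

a1, a10, a11, a12, a23, a25, a31, a33, a34, a36, a37, a7

[1] R3 [a7 :- a23.]; R7 [a1 :- a36, a25, a23.]. ⇒ new: a7, a1.
[2] R4 [a12 :- a1, a31.]. ⇒ new: a12.
[3] R5 [a11 :- a12, a31.]. ⇒ new: a11.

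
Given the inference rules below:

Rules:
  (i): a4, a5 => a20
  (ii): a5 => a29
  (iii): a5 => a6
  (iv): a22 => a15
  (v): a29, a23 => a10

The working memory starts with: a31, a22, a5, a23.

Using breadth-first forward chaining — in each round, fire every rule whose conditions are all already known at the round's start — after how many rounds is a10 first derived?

2

Round 1 fires (ii), (iii), (iv), giving a29, a6, a15.
Round 2 fires (v), giving a10.
a10 first appears in round 2.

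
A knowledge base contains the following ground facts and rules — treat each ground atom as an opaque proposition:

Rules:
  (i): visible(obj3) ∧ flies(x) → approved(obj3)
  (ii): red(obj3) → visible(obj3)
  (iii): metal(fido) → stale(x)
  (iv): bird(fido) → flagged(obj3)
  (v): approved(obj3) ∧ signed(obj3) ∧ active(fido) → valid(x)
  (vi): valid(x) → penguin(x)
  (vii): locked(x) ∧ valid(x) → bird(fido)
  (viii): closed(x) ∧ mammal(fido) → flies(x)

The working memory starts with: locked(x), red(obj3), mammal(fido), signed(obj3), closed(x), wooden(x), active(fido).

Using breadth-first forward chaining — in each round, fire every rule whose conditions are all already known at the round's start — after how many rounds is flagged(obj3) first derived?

5

Round 1: (ii) [red(obj3) → visible(obj3)]; (viii) [closed(x) ∧ mammal(fido) → flies(x)]. Adds visible(obj3), flies(x).
Round 2: (i) [visible(obj3) ∧ flies(x) → approved(obj3)]. Adds approved(obj3).
Round 3: (v) [approved(obj3) ∧ signed(obj3) ∧ active(fido) → valid(x)]. Adds valid(x).
Round 4: (vi) [valid(x) → penguin(x)]; (vii) [locked(x) ∧ valid(x) → bird(fido)]. Adds penguin(x), bird(fido).
Round 5: (iv) [bird(fido) → flagged(obj3)]. Adds flagged(obj3).
flagged(obj3) first appears in round 5.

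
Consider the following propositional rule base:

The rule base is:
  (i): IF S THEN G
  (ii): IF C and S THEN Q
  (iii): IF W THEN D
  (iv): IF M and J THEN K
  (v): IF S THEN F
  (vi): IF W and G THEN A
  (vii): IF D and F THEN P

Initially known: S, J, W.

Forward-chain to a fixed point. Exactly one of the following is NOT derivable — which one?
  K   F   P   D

Round 1: (i) [IF S THEN G]; (iii) [IF W THEN D]; (v) [IF S THEN F]. Adds G, D, F.
Round 2: (vi) [IF W and G THEN A]; (vii) [IF D and F THEN P]. Adds A, P.
Derived: D (round 1), F (round 1), P (round 2). K never appears in any round.

K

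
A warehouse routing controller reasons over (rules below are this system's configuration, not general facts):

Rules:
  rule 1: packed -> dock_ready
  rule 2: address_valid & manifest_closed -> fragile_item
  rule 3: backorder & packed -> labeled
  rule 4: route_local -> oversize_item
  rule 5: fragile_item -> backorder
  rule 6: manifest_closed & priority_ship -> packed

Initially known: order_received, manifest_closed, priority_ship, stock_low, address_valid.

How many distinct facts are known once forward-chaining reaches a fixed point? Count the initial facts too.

10

Round 1 fires rule 2, rule 6, giving fragile_item, packed.
Round 2 fires rule 1, rule 5, giving dock_ready, backorder.
Round 3 fires rule 3, giving labeled.
Closure: {address_valid, backorder, dock_ready, fragile_item, labeled, manifest_closed, order_received, packed, priority_ship, stock_low} — 10 facts.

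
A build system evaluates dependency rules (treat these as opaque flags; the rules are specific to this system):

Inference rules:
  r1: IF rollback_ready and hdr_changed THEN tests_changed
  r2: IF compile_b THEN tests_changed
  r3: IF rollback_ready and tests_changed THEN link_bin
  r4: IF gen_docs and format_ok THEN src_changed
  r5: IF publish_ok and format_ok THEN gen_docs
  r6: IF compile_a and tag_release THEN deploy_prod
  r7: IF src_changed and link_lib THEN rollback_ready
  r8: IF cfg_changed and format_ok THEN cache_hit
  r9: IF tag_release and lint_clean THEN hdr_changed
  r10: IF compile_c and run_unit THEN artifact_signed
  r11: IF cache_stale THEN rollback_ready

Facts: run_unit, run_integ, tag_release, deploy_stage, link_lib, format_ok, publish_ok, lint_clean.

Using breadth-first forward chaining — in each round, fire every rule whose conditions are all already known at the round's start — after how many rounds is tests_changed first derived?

4

Round 1: r5 [IF publish_ok and format_ok THEN gen_docs]; r9 [IF tag_release and lint_clean THEN hdr_changed]. Adds gen_docs, hdr_changed.
Round 2: r4 [IF gen_docs and format_ok THEN src_changed]. Adds src_changed.
Round 3: r7 [IF src_changed and link_lib THEN rollback_ready]. Adds rollback_ready.
Round 4: r1 [IF rollback_ready and hdr_changed THEN tests_changed]. Adds tests_changed.
tests_changed first appears in round 4.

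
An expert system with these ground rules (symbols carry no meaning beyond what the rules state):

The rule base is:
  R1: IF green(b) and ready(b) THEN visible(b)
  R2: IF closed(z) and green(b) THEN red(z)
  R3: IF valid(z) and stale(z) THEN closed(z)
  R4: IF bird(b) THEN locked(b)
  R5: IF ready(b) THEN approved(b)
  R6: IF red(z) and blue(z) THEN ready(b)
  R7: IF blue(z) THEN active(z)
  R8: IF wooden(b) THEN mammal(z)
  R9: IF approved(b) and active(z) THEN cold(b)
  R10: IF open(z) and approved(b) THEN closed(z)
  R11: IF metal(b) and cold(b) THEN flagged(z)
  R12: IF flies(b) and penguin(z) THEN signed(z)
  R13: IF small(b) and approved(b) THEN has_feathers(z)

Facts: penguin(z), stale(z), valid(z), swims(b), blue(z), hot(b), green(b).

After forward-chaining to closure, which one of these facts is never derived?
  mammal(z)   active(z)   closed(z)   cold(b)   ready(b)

Round 1: R3 [IF valid(z) and stale(z) THEN closed(z)]; R7 [IF blue(z) THEN active(z)]. New: closed(z), active(z).
Round 2: R2 [IF closed(z) and green(b) THEN red(z)]. New: red(z).
Round 3: R6 [IF red(z) and blue(z) THEN ready(b)]. New: ready(b).
Round 4: R1 [IF green(b) and ready(b) THEN visible(b)]; R5 [IF ready(b) THEN approved(b)]. New: visible(b), approved(b).
Round 5: R9 [IF approved(b) and active(z) THEN cold(b)]. New: cold(b).
Derived: active(z) (round 1), ready(b) (round 3), closed(z) (round 1), cold(b) (round 5). mammal(z) never appears in any round.

mammal(z)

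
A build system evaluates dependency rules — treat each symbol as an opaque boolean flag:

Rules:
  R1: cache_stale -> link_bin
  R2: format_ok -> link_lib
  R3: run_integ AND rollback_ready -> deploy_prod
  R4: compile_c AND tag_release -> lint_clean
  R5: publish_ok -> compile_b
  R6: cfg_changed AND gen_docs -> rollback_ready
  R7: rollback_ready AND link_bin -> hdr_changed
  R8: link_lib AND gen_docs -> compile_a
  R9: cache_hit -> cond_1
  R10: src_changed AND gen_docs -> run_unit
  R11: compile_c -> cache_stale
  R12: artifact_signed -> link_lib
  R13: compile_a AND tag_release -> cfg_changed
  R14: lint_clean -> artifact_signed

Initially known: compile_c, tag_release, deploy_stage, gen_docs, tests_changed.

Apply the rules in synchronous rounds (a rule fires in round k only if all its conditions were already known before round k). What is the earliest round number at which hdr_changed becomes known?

7

Round 1: R4 [compile_c AND tag_release -> lint_clean]; R11 [compile_c -> cache_stale]. New: lint_clean, cache_stale.
Round 2: R1 [cache_stale -> link_bin]; R14 [lint_clean -> artifact_signed]. New: link_bin, artifact_signed.
Round 3: R12 [artifact_signed -> link_lib]. New: link_lib.
Round 4: R8 [link_lib AND gen_docs -> compile_a]. New: compile_a.
Round 5: R13 [compile_a AND tag_release -> cfg_changed]. New: cfg_changed.
Round 6: R6 [cfg_changed AND gen_docs -> rollback_ready]. New: rollback_ready.
Round 7: R7 [rollback_ready AND link_bin -> hdr_changed]. New: hdr_changed.
hdr_changed first appears in round 7.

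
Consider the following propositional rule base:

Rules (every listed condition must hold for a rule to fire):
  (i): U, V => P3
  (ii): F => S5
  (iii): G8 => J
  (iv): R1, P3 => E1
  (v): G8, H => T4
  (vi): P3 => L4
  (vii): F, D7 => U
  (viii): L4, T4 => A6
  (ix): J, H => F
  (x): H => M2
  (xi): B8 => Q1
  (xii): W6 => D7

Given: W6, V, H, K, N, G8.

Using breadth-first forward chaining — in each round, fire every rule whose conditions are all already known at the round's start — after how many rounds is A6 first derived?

Round 1 — (iii), (v), (x), (xii), derive J, T4, M2, D7.
Round 2 — (ix), derive F.
Round 3 — (ii), (vii), derive S5, U.
Round 4 — (i), derive P3.
Round 5 — (vi), derive L4.
Round 6 — (viii), derive A6.
A6 first appears in round 6.

6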